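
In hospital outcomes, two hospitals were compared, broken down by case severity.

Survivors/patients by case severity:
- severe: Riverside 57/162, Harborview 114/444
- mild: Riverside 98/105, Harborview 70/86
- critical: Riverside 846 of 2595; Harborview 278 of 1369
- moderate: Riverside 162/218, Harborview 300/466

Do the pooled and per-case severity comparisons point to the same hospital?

Severe: Riverside 57/162 = 35.2%, Harborview 114/444 = 25.7% → Riverside
Mild: Riverside 98/105 = 93.3%, Harborview 70/86 = 81.4% → Riverside
Critical: Riverside 846/2595 = 32.6%, Harborview 278/1369 = 20.3% → Riverside
Moderate: Riverside 162/218 = 74.3%, Harborview 300/466 = 64.4% → Riverside
Overall: Riverside 1163/3080 = 37.8%, Harborview 762/2365 = 32.2% → Riverside
Riverside wins overall and in every case group — no reversal.

Yes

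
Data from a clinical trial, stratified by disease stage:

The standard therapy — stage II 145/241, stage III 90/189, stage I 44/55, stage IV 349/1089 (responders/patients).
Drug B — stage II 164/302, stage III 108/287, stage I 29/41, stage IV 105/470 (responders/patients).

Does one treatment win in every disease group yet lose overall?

Stage II: the standard therapy 145/241 = 60.2%, Drug B 164/302 = 54.3% → the standard therapy
Stage III: the standard therapy 90/189 = 47.6%, Drug B 108/287 = 37.6% → the standard therapy
Stage I: the standard therapy 44/55 = 80.0%, Drug B 29/41 = 70.7% → the standard therapy
Stage IV: the standard therapy 349/1089 = 32.0%, Drug B 105/470 = 22.3% → the standard therapy
Overall: the standard therapy 628/1574 = 39.9%, Drug B 406/1100 = 36.9% → the standard therapy
The standard therapy wins overall and in every disease group — no reversal.

No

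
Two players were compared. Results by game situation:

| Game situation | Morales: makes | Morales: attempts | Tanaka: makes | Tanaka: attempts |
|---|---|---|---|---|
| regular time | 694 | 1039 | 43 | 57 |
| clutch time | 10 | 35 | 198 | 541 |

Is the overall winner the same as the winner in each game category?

No

Regular time: Morales 694/1039 = 66.8%, Tanaka 43/57 = 75.4% → Tanaka
Clutch time: Morales 10/35 = 28.6%, Tanaka 198/541 = 36.6% → Tanaka
Overall: Morales 704/1074 = 65.5%, Tanaka 241/598 = 40.3% → Morales
Tanaka wins each game group but Morales wins overall — the comparison reverses. Tanaka's attempts skew toward clutch time, which has a lower base rate.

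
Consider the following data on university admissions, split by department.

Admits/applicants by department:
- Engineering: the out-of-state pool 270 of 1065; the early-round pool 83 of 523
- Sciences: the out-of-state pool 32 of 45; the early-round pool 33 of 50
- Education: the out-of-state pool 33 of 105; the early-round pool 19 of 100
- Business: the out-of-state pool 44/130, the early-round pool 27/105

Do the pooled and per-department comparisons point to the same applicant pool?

Engineering: the out-of-state pool 270/1065 = 25.4%, the early-round pool 83/523 = 15.9% → the out-of-state pool
Sciences: the out-of-state pool 32/45 = 71.1%, the early-round pool 33/50 = 66.0% → the out-of-state pool
Education: the out-of-state pool 33/105 = 31.4%, the early-round pool 19/100 = 19.0% → the out-of-state pool
Business: the out-of-state pool 44/130 = 33.8%, the early-round pool 27/105 = 25.7% → the out-of-state pool
Overall: the out-of-state pool 379/1345 = 28.2%, the early-round pool 162/778 = 20.8% → the out-of-state pool
The out-of-state pool wins overall and in every department group — no reversal.

Yes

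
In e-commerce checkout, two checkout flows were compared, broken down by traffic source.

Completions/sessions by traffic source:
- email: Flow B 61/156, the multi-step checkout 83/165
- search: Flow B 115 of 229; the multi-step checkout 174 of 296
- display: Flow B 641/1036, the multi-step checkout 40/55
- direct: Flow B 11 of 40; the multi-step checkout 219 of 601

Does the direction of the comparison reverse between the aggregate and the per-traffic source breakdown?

Yes

Email: Flow B 61/156 = 39.1%, the multi-step checkout 83/165 = 50.3% → the multi-step checkout
Search: Flow B 115/229 = 50.2%, the multi-step checkout 174/296 = 58.8% → the multi-step checkout
Display: Flow B 641/1036 = 61.9%, the multi-step checkout 40/55 = 72.7% → the multi-step checkout
Direct: Flow B 11/40 = 27.5%, the multi-step checkout 219/601 = 36.4% → the multi-step checkout
Overall: Flow B 828/1461 = 56.7%, the multi-step checkout 516/1117 = 46.2% → Flow B
The multi-step checkout wins each traffic group but Flow B wins overall — the comparison reverses. The multi-step checkout's sessions skew toward direct, which has a lower base rate.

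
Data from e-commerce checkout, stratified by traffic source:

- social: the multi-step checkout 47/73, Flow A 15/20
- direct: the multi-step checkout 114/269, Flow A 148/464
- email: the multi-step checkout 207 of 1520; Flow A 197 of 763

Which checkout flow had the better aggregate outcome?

Social: the multi-step checkout 47/73 = 64.4%, Flow A 15/20 = 75.0% → Flow A
Direct: the multi-step checkout 114/269 = 42.4%, Flow A 148/464 = 31.9% → the multi-step checkout
Email: the multi-step checkout 207/1520 = 13.6%, Flow A 197/763 = 25.8% → Flow A
Overall: the multi-step checkout 368/1862 = 19.8%, Flow A 360/1247 = 28.9% → Flow A
(Neither sweeps every traffic group, but Flow A has the higher pooled rate.)

Flow A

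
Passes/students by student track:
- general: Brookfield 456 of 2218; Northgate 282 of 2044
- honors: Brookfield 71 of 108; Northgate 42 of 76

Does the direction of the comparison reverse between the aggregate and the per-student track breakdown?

General: Brookfield 456/2218 = 20.6%, Northgate 282/2044 = 13.8% → Brookfield
Honors: Brookfield 71/108 = 65.7%, Northgate 42/76 = 55.3% → Brookfield
Overall: Brookfield 527/2326 = 22.7%, Northgate 324/2120 = 15.3% → Brookfield
Brookfield wins overall and in every student group — no reversal.

No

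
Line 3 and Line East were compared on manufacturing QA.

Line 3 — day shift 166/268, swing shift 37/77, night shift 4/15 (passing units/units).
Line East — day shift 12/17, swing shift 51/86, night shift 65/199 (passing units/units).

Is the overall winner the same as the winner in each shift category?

Day shift: Line 3 166/268 = 61.9%, Line East 12/17 = 70.6% → Line East
Swing shift: Line 3 37/77 = 48.1%, Line East 51/86 = 59.3% → Line East
Night shift: Line 3 4/15 = 26.7%, Line East 65/199 = 32.7% → Line East
Overall: Line 3 207/360 = 57.5%, Line East 128/302 = 42.4% → Line 3
Line East wins each shift group but Line 3 wins overall — the comparison reverses. Line East's units skew toward night shift, which has a lower base rate.

No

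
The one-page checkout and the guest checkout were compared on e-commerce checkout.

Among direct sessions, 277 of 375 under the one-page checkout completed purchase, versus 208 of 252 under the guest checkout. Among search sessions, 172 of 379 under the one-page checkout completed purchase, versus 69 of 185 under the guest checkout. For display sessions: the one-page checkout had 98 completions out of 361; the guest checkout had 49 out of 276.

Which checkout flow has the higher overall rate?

the one-page checkout

Direct: the one-page checkout 277/375 = 73.9%, the guest checkout 208/252 = 82.5% → the guest checkout
Search: the one-page checkout 172/379 = 45.4%, the guest checkout 69/185 = 37.3% → the one-page checkout
Display: the one-page checkout 98/361 = 27.1%, the guest checkout 49/276 = 17.8% → the one-page checkout
Overall: the one-page checkout 547/1115 = 49.1%, the guest checkout 326/713 = 45.7% → the one-page checkout
(Neither sweeps every traffic group, but the one-page checkout has the higher pooled rate.)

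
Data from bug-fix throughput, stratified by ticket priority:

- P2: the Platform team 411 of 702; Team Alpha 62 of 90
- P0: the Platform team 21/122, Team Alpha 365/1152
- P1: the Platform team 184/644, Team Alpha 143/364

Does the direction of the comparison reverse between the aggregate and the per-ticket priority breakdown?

Yes

P2: the Platform team 411/702 = 58.5%, Team Alpha 62/90 = 68.9% → Team Alpha
P0: the Platform team 21/122 = 17.2%, Team Alpha 365/1152 = 31.7% → Team Alpha
P1: the Platform team 184/644 = 28.6%, Team Alpha 143/364 = 39.3% → Team Alpha
Overall: the Platform team 616/1468 = 42.0%, Team Alpha 570/1606 = 35.5% → the Platform team
Team Alpha wins each ticket group but the Platform team wins overall — the comparison reverses. Team Alpha's tickets skew toward P0, which has a lower base rate.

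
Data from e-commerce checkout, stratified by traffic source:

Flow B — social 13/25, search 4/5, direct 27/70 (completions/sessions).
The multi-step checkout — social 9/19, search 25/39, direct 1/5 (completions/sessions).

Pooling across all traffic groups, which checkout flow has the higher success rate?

Social: Flow B 13/25 = 52.0%, the multi-step checkout 9/19 = 47.4% → Flow B
Search: Flow B 4/5 = 80.0%, the multi-step checkout 25/39 = 64.1% → Flow B
Direct: Flow B 27/70 = 38.6%, the multi-step checkout 1/5 = 20.0% → Flow B
Overall: Flow B 44/100 = 44.0%, the multi-step checkout 35/63 = 55.6% → the multi-step checkout
(Flow B wins every traffic group but the multi-step checkout wins overall — Flow B's sessions skew toward the low-rate direct group.)

the multi-step checkout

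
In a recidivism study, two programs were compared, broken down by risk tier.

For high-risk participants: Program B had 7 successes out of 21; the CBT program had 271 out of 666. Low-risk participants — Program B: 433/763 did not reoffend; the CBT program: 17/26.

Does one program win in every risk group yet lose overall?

High-risk: Program B 7/21 = 33.3%, the CBT program 271/666 = 40.7% → the CBT program
Low-risk: Program B 433/763 = 56.7%, the CBT program 17/26 = 65.4% → the CBT program
Overall: Program B 440/784 = 56.1%, the CBT program 288/692 = 41.6% → Program B
The CBT program wins each risk group but Program B wins overall — the comparison reverses. The CBT program's participants skew toward high-risk, which has a lower base rate.

Yes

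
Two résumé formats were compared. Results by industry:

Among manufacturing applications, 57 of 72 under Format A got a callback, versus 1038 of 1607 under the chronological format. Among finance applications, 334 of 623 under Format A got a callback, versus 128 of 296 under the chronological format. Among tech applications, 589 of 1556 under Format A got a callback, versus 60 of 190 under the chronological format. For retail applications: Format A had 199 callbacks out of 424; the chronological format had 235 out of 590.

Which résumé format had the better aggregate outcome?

Manufacturing: Format A 57/72 = 79.2%, the chronological format 1038/1607 = 64.6% → Format A
Finance: Format A 334/623 = 53.6%, the chronological format 128/296 = 43.2% → Format A
Tech: Format A 589/1556 = 37.9%, the chronological format 60/190 = 31.6% → Format A
Retail: Format A 199/424 = 46.9%, the chronological format 235/590 = 39.8% → Format A
Overall: Format A 1179/2675 = 44.1%, the chronological format 1461/2683 = 54.5% → the chronological format
(Format A wins every industry group but the chronological format wins overall — Format A's applications skew toward the low-rate tech group.)

the chronological format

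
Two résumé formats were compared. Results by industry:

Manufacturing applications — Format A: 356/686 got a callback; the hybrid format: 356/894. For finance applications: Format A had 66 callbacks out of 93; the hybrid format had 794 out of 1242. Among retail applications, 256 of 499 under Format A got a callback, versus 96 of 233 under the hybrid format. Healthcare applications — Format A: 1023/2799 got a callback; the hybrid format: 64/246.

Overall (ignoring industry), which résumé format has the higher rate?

Manufacturing: Format A 356/686 = 51.9%, the hybrid format 356/894 = 39.8% → Format A
Finance: Format A 66/93 = 71.0%, the hybrid format 794/1242 = 63.9% → Format A
Retail: Format A 256/499 = 51.3%, the hybrid format 96/233 = 41.2% → Format A
Healthcare: Format A 1023/2799 = 36.5%, the hybrid format 64/246 = 26.0% → Format A
Overall: Format A 1701/4077 = 41.7%, the hybrid format 1310/2615 = 50.1% → the hybrid format
(Format A wins every industry group but the hybrid format wins overall — Format A's applications skew toward the low-rate healthcare group.)

the hybrid format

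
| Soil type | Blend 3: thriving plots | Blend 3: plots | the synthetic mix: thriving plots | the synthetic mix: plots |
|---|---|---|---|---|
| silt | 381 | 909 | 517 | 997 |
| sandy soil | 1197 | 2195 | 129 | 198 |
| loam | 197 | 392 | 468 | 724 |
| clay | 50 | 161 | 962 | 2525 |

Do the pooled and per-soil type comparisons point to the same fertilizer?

No

Silt: Blend 3 381/909 = 41.9%, the synthetic mix 517/997 = 51.9% → the synthetic mix
Sandy soil: Blend 3 1197/2195 = 54.5%, the synthetic mix 129/198 = 65.2% → the synthetic mix
Loam: Blend 3 197/392 = 50.3%, the synthetic mix 468/724 = 64.6% → the synthetic mix
Clay: Blend 3 50/161 = 31.1%, the synthetic mix 962/2525 = 38.1% → the synthetic mix
Overall: Blend 3 1825/3657 = 49.9%, the synthetic mix 2076/4444 = 46.7% → Blend 3
The synthetic mix wins each soil group but Blend 3 wins overall — the comparison reverses. The synthetic mix's plots skew toward clay, which has a lower base rate.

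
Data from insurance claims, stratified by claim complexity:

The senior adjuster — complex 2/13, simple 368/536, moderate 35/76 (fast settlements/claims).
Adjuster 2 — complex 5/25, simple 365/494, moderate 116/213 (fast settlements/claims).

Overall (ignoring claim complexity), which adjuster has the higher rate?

Complex: the senior adjuster 2/13 = 15.4%, Adjuster 2 5/25 = 20.0% → Adjuster 2
Simple: the senior adjuster 368/536 = 68.7%, Adjuster 2 365/494 = 73.9% → Adjuster 2
Moderate: the senior adjuster 35/76 = 46.1%, Adjuster 2 116/213 = 54.5% → Adjuster 2
Overall: the senior adjuster 405/625 = 64.8%, Adjuster 2 486/732 = 66.4% → Adjuster 2

Adjuster 2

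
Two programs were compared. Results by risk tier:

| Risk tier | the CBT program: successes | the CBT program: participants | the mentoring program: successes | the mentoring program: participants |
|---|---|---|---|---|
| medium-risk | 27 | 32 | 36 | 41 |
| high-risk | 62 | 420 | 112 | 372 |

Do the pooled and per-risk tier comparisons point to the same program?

Yes

Medium-risk: the CBT program 27/32 = 84.4%, the mentoring program 36/41 = 87.8% → the mentoring program
High-risk: the CBT program 62/420 = 14.8%, the mentoring program 112/372 = 30.1% → the mentoring program
Overall: the CBT program 89/452 = 19.7%, the mentoring program 148/413 = 35.8% → the mentoring program
The mentoring program wins overall and in every risk group — no reversal.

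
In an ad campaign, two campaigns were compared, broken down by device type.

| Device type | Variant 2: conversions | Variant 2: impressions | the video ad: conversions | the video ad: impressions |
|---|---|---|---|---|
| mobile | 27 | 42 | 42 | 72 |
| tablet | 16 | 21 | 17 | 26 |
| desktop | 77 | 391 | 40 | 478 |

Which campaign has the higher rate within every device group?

Variant 2

Mobile: Variant 2 27/42 = 64.3%, the video ad 42/72 = 58.3% → Variant 2
Tablet: Variant 2 16/21 = 76.2%, the video ad 17/26 = 65.4% → Variant 2
Desktop: Variant 2 77/391 = 19.7%, the video ad 40/478 = 8.4% → Variant 2
Variant 2 has the higher rate in all 3 groups.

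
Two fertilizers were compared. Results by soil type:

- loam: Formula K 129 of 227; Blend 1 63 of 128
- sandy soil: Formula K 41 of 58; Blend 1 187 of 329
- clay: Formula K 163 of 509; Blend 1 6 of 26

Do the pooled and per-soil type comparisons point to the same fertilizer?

No

Loam: Formula K 129/227 = 56.8%, Blend 1 63/128 = 49.2% → Formula K
Sandy soil: Formula K 41/58 = 70.7%, Blend 1 187/329 = 56.8% → Formula K
Clay: Formula K 163/509 = 32.0%, Blend 1 6/26 = 23.1% → Formula K
Overall: Formula K 333/794 = 41.9%, Blend 1 256/483 = 53.0% → Blend 1
Formula K wins each soil group but Blend 1 wins overall — the comparison reverses. Formula K's plots skew toward clay, which has a lower base rate.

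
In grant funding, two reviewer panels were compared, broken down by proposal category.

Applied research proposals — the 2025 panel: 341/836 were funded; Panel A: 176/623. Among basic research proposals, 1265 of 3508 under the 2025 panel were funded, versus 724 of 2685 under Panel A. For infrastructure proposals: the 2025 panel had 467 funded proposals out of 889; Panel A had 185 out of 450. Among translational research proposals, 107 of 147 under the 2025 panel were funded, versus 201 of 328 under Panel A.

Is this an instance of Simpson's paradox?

Applied research: the 2025 panel 341/836 = 40.8%, Panel A 176/623 = 28.3% → the 2025 panel
Basic research: the 2025 panel 1265/3508 = 36.1%, Panel A 724/2685 = 27.0% → the 2025 panel
Infrastructure: the 2025 panel 467/889 = 52.5%, Panel A 185/450 = 41.1% → the 2025 panel
Translational research: the 2025 panel 107/147 = 72.8%, Panel A 201/328 = 61.3% → the 2025 panel
Overall: the 2025 panel 2180/5380 = 40.5%, Panel A 1286/4086 = 31.5% → the 2025 panel
The 2025 panel wins overall and in every proposal group — no reversal.

No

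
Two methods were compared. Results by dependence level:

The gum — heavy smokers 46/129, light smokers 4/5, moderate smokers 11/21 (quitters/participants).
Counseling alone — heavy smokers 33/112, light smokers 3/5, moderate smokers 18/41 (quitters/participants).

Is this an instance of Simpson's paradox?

No

Heavy smokers: the gum 46/129 = 35.7%, counseling alone 33/112 = 29.5% → the gum
Light smokers: the gum 4/5 = 80.0%, counseling alone 3/5 = 60.0% → the gum
Moderate smokers: the gum 11/21 = 52.4%, counseling alone 18/41 = 43.9% → the gum
Overall: the gum 61/155 = 39.4%, counseling alone 54/158 = 34.2% → the gum
The gum wins overall and in every dependence group — no reversal.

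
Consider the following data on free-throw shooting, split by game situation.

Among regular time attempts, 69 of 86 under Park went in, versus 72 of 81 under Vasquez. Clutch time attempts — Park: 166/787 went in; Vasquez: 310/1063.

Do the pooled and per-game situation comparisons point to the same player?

Regular time: Park 69/86 = 80.2%, Vasquez 72/81 = 88.9% → Vasquez
Clutch time: Park 166/787 = 21.1%, Vasquez 310/1063 = 29.2% → Vasquez
Overall: Park 235/873 = 26.9%, Vasquez 382/1144 = 33.4% → Vasquez
Vasquez wins overall and in every game group — no reversal.

Yes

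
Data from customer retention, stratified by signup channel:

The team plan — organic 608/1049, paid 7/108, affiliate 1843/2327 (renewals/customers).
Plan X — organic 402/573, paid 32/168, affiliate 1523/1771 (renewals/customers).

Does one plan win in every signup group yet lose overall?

No

Organic: the team plan 608/1049 = 58.0%, Plan X 402/573 = 70.2% → Plan X
Paid: the team plan 7/108 = 6.5%, Plan X 32/168 = 19.0% → Plan X
Affiliate: the team plan 1843/2327 = 79.2%, Plan X 1523/1771 = 86.0% → Plan X
Overall: the team plan 2458/3484 = 70.6%, Plan X 1957/2512 = 77.9% → Plan X
Plan X wins overall and in every signup group — no reversal.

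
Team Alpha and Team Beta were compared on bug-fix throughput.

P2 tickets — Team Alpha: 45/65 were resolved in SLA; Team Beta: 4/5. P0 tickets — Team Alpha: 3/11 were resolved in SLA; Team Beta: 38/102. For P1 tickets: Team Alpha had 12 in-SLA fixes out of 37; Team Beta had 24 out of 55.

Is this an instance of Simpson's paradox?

Yes

P2: Team Alpha 45/65 = 69.2%, Team Beta 4/5 = 80.0% → Team Beta
P0: Team Alpha 3/11 = 27.3%, Team Beta 38/102 = 37.3% → Team Beta
P1: Team Alpha 12/37 = 32.4%, Team Beta 24/55 = 43.6% → Team Beta
Overall: Team Alpha 60/113 = 53.1%, Team Beta 66/162 = 40.7% → Team Alpha
Team Beta wins each ticket group but Team Alpha wins overall — the comparison reverses. Team Beta's tickets skew toward P0, which has a lower base rate.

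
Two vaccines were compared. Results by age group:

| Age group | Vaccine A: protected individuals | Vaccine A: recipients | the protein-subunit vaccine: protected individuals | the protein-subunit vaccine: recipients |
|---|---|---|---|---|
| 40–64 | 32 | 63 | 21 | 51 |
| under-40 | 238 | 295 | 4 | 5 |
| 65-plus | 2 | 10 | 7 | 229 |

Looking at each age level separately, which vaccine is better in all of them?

40–64: Vaccine A 32/63 = 50.8%, the protein-subunit vaccine 21/51 = 41.2% → Vaccine A
Under-40: Vaccine A 238/295 = 80.7%, the protein-subunit vaccine 4/5 = 80.0% → Vaccine A
65-plus: Vaccine A 2/10 = 20.0%, the protein-subunit vaccine 7/229 = 3.1% → Vaccine A
Vaccine A has the higher rate in all 3 groups.

Vaccine A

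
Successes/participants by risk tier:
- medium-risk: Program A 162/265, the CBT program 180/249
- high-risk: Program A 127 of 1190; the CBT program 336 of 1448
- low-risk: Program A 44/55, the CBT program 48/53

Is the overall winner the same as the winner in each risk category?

Yes

Medium-risk: Program A 162/265 = 61.1%, the CBT program 180/249 = 72.3% → the CBT program
High-risk: Program A 127/1190 = 10.7%, the CBT program 336/1448 = 23.2% → the CBT program
Low-risk: Program A 44/55 = 80.0%, the CBT program 48/53 = 90.6% → the CBT program
Overall: Program A 333/1510 = 22.1%, the CBT program 564/1750 = 32.2% → the CBT program
The CBT program wins overall and in every risk group — no reversal.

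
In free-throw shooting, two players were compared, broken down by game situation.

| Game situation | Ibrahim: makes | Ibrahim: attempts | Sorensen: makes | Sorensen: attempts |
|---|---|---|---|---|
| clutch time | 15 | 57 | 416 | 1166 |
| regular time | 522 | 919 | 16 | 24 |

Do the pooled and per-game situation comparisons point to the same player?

No

Clutch time: Ibrahim 15/57 = 26.3%, Sorensen 416/1166 = 35.7% → Sorensen
Regular time: Ibrahim 522/919 = 56.8%, Sorensen 16/24 = 66.7% → Sorensen
Overall: Ibrahim 537/976 = 55.0%, Sorensen 432/1190 = 36.3% → Ibrahim
Sorensen wins each game group but Ibrahim wins overall — the comparison reverses. Sorensen's attempts skew toward clutch time, which has a lower base rate.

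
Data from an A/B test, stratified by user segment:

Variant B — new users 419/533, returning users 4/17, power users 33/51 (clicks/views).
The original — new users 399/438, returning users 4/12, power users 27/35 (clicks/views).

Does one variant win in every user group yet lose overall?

New users: Variant B 419/533 = 78.6%, the original 399/438 = 91.1% → the original
Returning users: Variant B 4/17 = 23.5%, the original 4/12 = 33.3% → the original
Power users: Variant B 33/51 = 64.7%, the original 27/35 = 77.1% → the original
Overall: Variant B 456/601 = 75.9%, the original 430/485 = 88.7% → the original
The original wins overall and in every user group — no reversal.

No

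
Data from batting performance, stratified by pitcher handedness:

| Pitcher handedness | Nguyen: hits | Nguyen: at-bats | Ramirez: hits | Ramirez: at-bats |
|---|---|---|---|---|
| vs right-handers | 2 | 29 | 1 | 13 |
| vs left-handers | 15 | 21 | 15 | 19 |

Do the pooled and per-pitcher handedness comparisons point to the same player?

Yes

Vs right-handers: Nguyen 2/29 = 6.9%, Ramirez 1/13 = 7.7% → Ramirez
Vs left-handers: Nguyen 15/21 = 71.4%, Ramirez 15/19 = 78.9% → Ramirez
Overall: Nguyen 17/50 = 34.0%, Ramirez 16/32 = 50.0% → Ramirez
Ramirez wins overall and in every pitcher group — no reversal.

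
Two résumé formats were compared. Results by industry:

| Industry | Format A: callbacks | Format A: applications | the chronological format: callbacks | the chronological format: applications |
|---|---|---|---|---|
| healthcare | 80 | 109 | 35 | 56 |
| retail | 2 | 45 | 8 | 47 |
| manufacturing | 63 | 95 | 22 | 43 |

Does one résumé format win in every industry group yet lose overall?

No

Healthcare: Format A 80/109 = 73.4%, the chronological format 35/56 = 62.5% → Format A
Retail: Format A 2/45 = 4.4%, the chronological format 8/47 = 17.0% → the chronological format
Manufacturing: Format A 63/95 = 66.3%, the chronological format 22/43 = 51.2% → Format A
Overall: Format A 145/249 = 58.2%, the chronological format 65/146 = 44.5% → Format A
Neither sweeps: Format A wins 2 of 3 groups, the chronological format wins 1. Format A wins overall but not every group — no Simpson reversal.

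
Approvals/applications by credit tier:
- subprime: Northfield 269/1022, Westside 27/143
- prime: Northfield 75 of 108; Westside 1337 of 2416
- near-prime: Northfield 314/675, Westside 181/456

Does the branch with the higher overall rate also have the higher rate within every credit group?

Subprime: Northfield 269/1022 = 26.3%, Westside 27/143 = 18.9% → Northfield
Prime: Northfield 75/108 = 69.4%, Westside 1337/2416 = 55.3% → Northfield
Near-prime: Northfield 314/675 = 46.5%, Westside 181/456 = 39.7% → Northfield
Overall: Northfield 658/1805 = 36.5%, Westside 1545/3015 = 51.2% → Westside
Northfield wins each credit group but Westside wins overall — the comparison reverses. Northfield's applications skew toward subprime, which has a lower base rate.

No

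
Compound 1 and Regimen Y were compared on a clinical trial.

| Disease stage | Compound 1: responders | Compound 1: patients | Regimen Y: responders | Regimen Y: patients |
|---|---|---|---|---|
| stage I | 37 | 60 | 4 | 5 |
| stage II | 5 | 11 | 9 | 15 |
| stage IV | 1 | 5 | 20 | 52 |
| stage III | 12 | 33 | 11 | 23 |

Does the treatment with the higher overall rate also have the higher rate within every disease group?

No

Stage I: Compound 1 37/60 = 61.7%, Regimen Y 4/5 = 80.0% → Regimen Y
Stage II: Compound 1 5/11 = 45.5%, Regimen Y 9/15 = 60.0% → Regimen Y
Stage IV: Compound 1 1/5 = 20.0%, Regimen Y 20/52 = 38.5% → Regimen Y
Stage III: Compound 1 12/33 = 36.4%, Regimen Y 11/23 = 47.8% → Regimen Y
Overall: Compound 1 55/109 = 50.5%, Regimen Y 44/95 = 46.3% → Compound 1
Regimen Y wins each disease group but Compound 1 wins overall — the comparison reverses. Regimen Y's patients skew toward stage IV, which has a lower base rate.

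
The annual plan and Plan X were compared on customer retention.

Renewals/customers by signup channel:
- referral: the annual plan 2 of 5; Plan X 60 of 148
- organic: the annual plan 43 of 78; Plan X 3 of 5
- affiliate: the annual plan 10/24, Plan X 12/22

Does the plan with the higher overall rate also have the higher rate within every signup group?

No

Referral: the annual plan 2/5 = 40.0%, Plan X 60/148 = 40.5% → Plan X
Organic: the annual plan 43/78 = 55.1%, Plan X 3/5 = 60.0% → Plan X
Affiliate: the annual plan 10/24 = 41.7%, Plan X 12/22 = 54.5% → Plan X
Overall: the annual plan 55/107 = 51.4%, Plan X 75/175 = 42.9% → the annual plan
Plan X wins each signup group but the annual plan wins overall — the comparison reverses. Plan X's customers skew toward referral, which has a lower base rate.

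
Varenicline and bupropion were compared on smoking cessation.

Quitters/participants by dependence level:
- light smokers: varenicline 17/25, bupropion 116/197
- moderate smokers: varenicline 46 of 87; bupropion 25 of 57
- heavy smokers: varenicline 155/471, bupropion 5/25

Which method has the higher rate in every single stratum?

Light smokers: varenicline 17/25 = 68.0%, bupropion 116/197 = 58.9% → varenicline
Moderate smokers: varenicline 46/87 = 52.9%, bupropion 25/57 = 43.9% → varenicline
Heavy smokers: varenicline 155/471 = 32.9%, bupropion 5/25 = 20.0% → varenicline
Varenicline has the higher rate in all 3 groups.

varenicline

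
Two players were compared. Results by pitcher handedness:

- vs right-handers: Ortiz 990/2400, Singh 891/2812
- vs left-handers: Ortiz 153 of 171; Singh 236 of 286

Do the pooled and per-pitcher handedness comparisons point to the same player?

Vs right-handers: Ortiz 990/2400 = 41.2%, Singh 891/2812 = 31.7% → Ortiz
Vs left-handers: Ortiz 153/171 = 89.5%, Singh 236/286 = 82.5% → Ortiz
Overall: Ortiz 1143/2571 = 44.5%, Singh 1127/3098 = 36.4% → Ortiz
Ortiz wins overall and in every pitcher group — no reversal.

Yes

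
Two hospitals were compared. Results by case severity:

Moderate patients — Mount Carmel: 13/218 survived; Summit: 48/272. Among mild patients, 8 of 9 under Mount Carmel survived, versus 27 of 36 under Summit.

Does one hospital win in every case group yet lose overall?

No

Moderate: Mount Carmel 13/218 = 6.0%, Summit 48/272 = 17.6% → Summit
Mild: Mount Carmel 8/9 = 88.9%, Summit 27/36 = 75.0% → Mount Carmel
Overall: Mount Carmel 21/227 = 9.3%, Summit 75/308 = 24.4% → Summit
Neither sweeps: Mount Carmel wins 1 of 2 groups, Summit wins 1. Summit wins overall but not every group — no Simpson reversal.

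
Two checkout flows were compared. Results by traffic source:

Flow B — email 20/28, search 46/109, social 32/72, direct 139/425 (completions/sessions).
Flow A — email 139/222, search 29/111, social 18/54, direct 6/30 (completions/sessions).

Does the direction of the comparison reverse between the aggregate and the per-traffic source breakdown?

Email: Flow B 20/28 = 71.4%, Flow A 139/222 = 62.6% → Flow B
Search: Flow B 46/109 = 42.2%, Flow A 29/111 = 26.1% → Flow B
Social: Flow B 32/72 = 44.4%, Flow A 18/54 = 33.3% → Flow B
Direct: Flow B 139/425 = 32.7%, Flow A 6/30 = 20.0% → Flow B
Overall: Flow B 237/634 = 37.4%, Flow A 192/417 = 46.0% → Flow A
Flow B wins each traffic group but Flow A wins overall — the comparison reverses. Flow B's sessions skew toward direct, which has a lower base rate.

Yes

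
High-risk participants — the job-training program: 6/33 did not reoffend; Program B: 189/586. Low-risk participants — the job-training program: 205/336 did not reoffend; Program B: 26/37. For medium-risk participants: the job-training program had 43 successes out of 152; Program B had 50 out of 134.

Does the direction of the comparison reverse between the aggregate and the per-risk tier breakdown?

Yes

High-risk: the job-training program 6/33 = 18.2%, Program B 189/586 = 32.3% → Program B
Low-risk: the job-training program 205/336 = 61.0%, Program B 26/37 = 70.3% → Program B
Medium-risk: the job-training program 43/152 = 28.3%, Program B 50/134 = 37.3% → Program B
Overall: the job-training program 254/521 = 48.8%, Program B 265/757 = 35.0% → the job-training program
Program B wins each risk group but the job-training program wins overall — the comparison reverses. Program B's participants skew toward high-risk, which has a lower base rate.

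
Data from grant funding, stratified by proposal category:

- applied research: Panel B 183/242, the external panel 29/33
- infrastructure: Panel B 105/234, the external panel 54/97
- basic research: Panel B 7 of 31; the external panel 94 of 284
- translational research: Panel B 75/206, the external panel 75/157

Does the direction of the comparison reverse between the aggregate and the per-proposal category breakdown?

Applied research: Panel B 183/242 = 75.6%, the external panel 29/33 = 87.9% → the external panel
Infrastructure: Panel B 105/234 = 44.9%, the external panel 54/97 = 55.7% → the external panel
Basic research: Panel B 7/31 = 22.6%, the external panel 94/284 = 33.1% → the external panel
Translational research: Panel B 75/206 = 36.4%, the external panel 75/157 = 47.8% → the external panel
Overall: Panel B 370/713 = 51.9%, the external panel 252/571 = 44.1% → Panel B
The external panel wins each proposal group but Panel B wins overall — the comparison reverses. The external panel's proposals skew toward basic research, which has a lower base rate.

Yes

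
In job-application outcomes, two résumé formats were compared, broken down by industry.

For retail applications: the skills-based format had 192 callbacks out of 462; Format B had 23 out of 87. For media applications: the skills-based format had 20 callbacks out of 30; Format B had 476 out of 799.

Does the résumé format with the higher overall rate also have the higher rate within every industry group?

Retail: the skills-based format 192/462 = 41.6%, Format B 23/87 = 26.4% → the skills-based format
Media: the skills-based format 20/30 = 66.7%, Format B 476/799 = 59.6% → the skills-based format
Overall: the skills-based format 212/492 = 43.1%, Format B 499/886 = 56.3% → Format B
The skills-based format wins each industry group but Format B wins overall — the comparison reverses. The skills-based format's applications skew toward retail, which has a lower base rate.

No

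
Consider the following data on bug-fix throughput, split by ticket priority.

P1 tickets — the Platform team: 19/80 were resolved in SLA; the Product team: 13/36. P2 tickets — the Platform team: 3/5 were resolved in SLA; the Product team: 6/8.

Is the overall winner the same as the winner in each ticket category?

Yes

P1: the Platform team 19/80 = 23.8%, the Product team 13/36 = 36.1% → the Product team
P2: the Platform team 3/5 = 60.0%, the Product team 6/8 = 75.0% → the Product team
Overall: the Platform team 22/85 = 25.9%, the Product team 19/44 = 43.2% → the Product team
The Product team wins overall and in every ticket group — no reversal.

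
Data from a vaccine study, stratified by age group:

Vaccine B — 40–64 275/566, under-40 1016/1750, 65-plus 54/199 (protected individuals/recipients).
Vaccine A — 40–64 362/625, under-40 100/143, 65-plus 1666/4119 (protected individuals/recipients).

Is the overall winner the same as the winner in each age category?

40–64: Vaccine B 275/566 = 48.6%, Vaccine A 362/625 = 57.9% → Vaccine A
Under-40: Vaccine B 1016/1750 = 58.1%, Vaccine A 100/143 = 69.9% → Vaccine A
65-plus: Vaccine B 54/199 = 27.1%, Vaccine A 1666/4119 = 40.4% → Vaccine A
Overall: Vaccine B 1345/2515 = 53.5%, Vaccine A 2128/4887 = 43.5% → Vaccine B
Vaccine A wins each age group but Vaccine B wins overall — the comparison reverses. Vaccine A's recipients skew toward 65-plus, which has a lower base rate.

No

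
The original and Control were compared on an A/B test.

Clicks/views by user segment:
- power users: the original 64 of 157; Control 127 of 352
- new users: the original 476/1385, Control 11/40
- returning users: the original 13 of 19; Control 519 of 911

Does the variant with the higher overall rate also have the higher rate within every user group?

No

Power users: the original 64/157 = 40.8%, Control 127/352 = 36.1% → the original
New users: the original 476/1385 = 34.4%, Control 11/40 = 27.5% → the original
Returning users: the original 13/19 = 68.4%, Control 519/911 = 57.0% → the original
Overall: the original 553/1561 = 35.4%, Control 657/1303 = 50.4% → Control
The original wins each user group but Control wins overall — the comparison reverses. The original's views skew toward new users, which has a lower base rate.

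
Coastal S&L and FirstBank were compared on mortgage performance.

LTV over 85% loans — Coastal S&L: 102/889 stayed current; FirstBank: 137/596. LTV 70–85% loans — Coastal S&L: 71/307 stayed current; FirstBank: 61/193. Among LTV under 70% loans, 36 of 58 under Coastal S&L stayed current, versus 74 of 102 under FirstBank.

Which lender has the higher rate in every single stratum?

FirstBank

LTV over 85%: Coastal S&L 102/889 = 11.5%, FirstBank 137/596 = 23.0% → FirstBank
LTV 70–85%: Coastal S&L 71/307 = 23.1%, FirstBank 61/193 = 31.6% → FirstBank
LTV under 70%: Coastal S&L 36/58 = 62.1%, FirstBank 74/102 = 72.5% → FirstBank
FirstBank has the higher rate in all 3 groups.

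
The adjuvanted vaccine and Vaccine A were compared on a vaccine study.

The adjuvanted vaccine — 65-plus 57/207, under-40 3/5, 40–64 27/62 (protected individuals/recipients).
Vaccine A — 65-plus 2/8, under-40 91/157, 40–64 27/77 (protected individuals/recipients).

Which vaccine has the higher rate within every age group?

the adjuvanted vaccine

65-plus: the adjuvanted vaccine 57/207 = 27.5%, Vaccine A 2/8 = 25.0% → the adjuvanted vaccine
Under-40: the adjuvanted vaccine 3/5 = 60.0%, Vaccine A 91/157 = 58.0% → the adjuvanted vaccine
40–64: the adjuvanted vaccine 27/62 = 43.5%, Vaccine A 27/77 = 35.1% → the adjuvanted vaccine
The adjuvanted vaccine has the higher rate in all 3 groups.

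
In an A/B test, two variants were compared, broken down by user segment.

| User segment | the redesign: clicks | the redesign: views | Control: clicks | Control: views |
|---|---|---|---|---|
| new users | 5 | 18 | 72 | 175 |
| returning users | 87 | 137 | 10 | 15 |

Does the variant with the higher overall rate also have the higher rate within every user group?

No

New users: the redesign 5/18 = 27.8%, Control 72/175 = 41.1% → Control
Returning users: the redesign 87/137 = 63.5%, Control 10/15 = 66.7% → Control
Overall: the redesign 92/155 = 59.4%, Control 82/190 = 43.2% → the redesign
Control wins each user group but the redesign wins overall — the comparison reverses. Control's views skew toward new users, which has a lower base rate.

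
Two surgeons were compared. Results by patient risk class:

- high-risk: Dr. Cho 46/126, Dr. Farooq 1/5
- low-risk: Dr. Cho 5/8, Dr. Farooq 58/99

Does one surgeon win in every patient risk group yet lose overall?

High-risk: Dr. Cho 46/126 = 36.5%, Dr. Farooq 1/5 = 20.0% → Dr. Cho
Low-risk: Dr. Cho 5/8 = 62.5%, Dr. Farooq 58/99 = 58.6% → Dr. Cho
Overall: Dr. Cho 51/134 = 38.1%, Dr. Farooq 59/104 = 56.7% → Dr. Farooq
Dr. Cho wins each patient risk group but Dr. Farooq wins overall — the comparison reverses. Dr. Cho's operations skew toward high-risk, which has a lower base rate.

Yes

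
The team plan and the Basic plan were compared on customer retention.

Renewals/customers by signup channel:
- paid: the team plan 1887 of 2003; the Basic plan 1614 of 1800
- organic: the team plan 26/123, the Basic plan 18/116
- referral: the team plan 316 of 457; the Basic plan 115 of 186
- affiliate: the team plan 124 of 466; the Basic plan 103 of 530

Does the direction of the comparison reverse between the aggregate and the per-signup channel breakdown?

No

Paid: the team plan 1887/2003 = 94.2%, the Basic plan 1614/1800 = 89.7% → the team plan
Organic: the team plan 26/123 = 21.1%, the Basic plan 18/116 = 15.5% → the team plan
Referral: the team plan 316/457 = 69.1%, the Basic plan 115/186 = 61.8% → the team plan
Affiliate: the team plan 124/466 = 26.6%, the Basic plan 103/530 = 19.4% → the team plan
Overall: the team plan 2353/3049 = 77.2%, the Basic plan 1850/2632 = 70.3% → the team plan
The team plan wins overall and in every signup group — no reversal.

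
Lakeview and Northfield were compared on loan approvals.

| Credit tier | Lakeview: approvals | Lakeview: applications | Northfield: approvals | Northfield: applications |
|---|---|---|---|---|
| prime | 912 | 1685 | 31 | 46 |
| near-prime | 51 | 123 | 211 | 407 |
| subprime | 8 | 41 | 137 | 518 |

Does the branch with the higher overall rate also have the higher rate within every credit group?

No

Prime: Lakeview 912/1685 = 54.1%, Northfield 31/46 = 67.4% → Northfield
Near-prime: Lakeview 51/123 = 41.5%, Northfield 211/407 = 51.8% → Northfield
Subprime: Lakeview 8/41 = 19.5%, Northfield 137/518 = 26.4% → Northfield
Overall: Lakeview 971/1849 = 52.5%, Northfield 379/971 = 39.0% → Lakeview
Northfield wins each credit group but Lakeview wins overall — the comparison reverses. Northfield's applications skew toward subprime, which has a lower base rate.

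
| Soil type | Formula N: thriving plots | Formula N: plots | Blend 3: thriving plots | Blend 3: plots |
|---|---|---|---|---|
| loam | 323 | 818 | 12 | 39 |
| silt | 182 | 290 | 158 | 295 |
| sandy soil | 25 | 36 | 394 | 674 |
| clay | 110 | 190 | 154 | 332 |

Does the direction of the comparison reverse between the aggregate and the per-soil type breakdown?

Loam: Formula N 323/818 = 39.5%, Blend 3 12/39 = 30.8% → Formula N
Silt: Formula N 182/290 = 62.8%, Blend 3 158/295 = 53.6% → Formula N
Sandy soil: Formula N 25/36 = 69.4%, Blend 3 394/674 = 58.5% → Formula N
Clay: Formula N 110/190 = 57.9%, Blend 3 154/332 = 46.4% → Formula N
Overall: Formula N 640/1334 = 48.0%, Blend 3 718/1340 = 53.6% → Blend 3
Formula N wins each soil group but Blend 3 wins overall — the comparison reverses. Formula N's plots skew toward loam, which has a lower base rate.

Yes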